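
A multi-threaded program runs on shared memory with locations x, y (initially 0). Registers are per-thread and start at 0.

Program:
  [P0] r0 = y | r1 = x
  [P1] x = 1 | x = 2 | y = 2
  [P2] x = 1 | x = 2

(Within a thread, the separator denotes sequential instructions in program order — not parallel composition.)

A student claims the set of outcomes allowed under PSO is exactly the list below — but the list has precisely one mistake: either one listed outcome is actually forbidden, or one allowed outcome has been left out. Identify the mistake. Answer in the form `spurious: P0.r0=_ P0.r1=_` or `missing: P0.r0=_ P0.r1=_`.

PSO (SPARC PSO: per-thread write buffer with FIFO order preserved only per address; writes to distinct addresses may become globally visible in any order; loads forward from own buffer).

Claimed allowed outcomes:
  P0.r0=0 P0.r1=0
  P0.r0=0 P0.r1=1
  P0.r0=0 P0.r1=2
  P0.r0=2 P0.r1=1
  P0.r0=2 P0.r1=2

outcome vector order: (P0.r0,P0.r1)
[PSO] allowed = {0/0 0/1 0/2 2/0 2/1 2/2}
PSO∖claimed = {2/0}

missing: P0.r0=2 P0.r1=0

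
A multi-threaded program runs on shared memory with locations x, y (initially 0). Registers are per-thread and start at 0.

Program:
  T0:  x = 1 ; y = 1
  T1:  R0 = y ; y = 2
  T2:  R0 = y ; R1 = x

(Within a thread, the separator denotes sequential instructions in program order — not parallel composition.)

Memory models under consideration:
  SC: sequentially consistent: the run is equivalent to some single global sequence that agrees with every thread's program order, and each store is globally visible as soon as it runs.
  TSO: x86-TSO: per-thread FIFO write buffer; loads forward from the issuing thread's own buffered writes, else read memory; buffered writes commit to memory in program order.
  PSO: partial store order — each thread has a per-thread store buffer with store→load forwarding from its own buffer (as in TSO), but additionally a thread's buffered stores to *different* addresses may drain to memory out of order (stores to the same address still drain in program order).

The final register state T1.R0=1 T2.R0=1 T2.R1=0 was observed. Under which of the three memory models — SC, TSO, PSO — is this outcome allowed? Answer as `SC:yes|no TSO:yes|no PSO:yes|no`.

SC:no TSO:no PSO:yes

outcome vector order: (T1.R0,T2.R0,T2.R1)
SC (9): (0,0,0); (0,0,1); (0,1,1); (0,2,0); (0,2,1); (1,0,0); (1,0,1); (1,1,1); (1,2,1)
TSO (9): (0,0,0); (0,0,1); (0,1,1); (0,2,0); (0,2,1); (1,0,0); (1,0,1); (1,1,1); (1,2,1)
PSO (12): (0,0,0); (0,0,1); (0,1,0); (0,1,1); (0,2,0); (0,2,1); (1,0,0); (1,0,1); (1,1,0); (1,1,1); (1,2,0); (1,2,1)
target (1,1,0) ∈ {PSO}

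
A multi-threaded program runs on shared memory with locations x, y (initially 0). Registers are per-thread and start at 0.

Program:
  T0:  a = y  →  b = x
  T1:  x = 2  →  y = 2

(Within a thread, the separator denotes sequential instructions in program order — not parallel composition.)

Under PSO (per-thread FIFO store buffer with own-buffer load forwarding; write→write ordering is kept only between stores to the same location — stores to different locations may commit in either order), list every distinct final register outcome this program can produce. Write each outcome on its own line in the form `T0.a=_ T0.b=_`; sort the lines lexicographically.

T0.a=0 T0.b=0
T0.a=0 T0.b=2
T0.a=2 T0.b=0
T0.a=2 T0.b=2

outcome vector order: (T0.a,T0.b)
|PSO outcomes| = 4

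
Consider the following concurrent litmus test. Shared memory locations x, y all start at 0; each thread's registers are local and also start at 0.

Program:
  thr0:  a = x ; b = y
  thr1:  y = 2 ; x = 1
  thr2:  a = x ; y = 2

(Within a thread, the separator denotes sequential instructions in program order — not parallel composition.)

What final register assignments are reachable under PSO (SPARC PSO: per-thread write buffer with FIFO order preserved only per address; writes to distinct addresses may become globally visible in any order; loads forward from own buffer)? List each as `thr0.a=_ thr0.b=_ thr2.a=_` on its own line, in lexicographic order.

thr0.a=0 thr0.b=0 thr2.a=0
thr0.a=0 thr0.b=0 thr2.a=1
thr0.a=0 thr0.b=2 thr2.a=0
thr0.a=0 thr0.b=2 thr2.a=1
thr0.a=1 thr0.b=0 thr2.a=0
thr0.a=1 thr0.b=0 thr2.a=1
thr0.a=1 thr0.b=2 thr2.a=0
thr0.a=1 thr0.b=2 thr2.a=1

outcome vector order: (thr0.a,thr0.b,thr2.a)
|PSO outcomes| = 8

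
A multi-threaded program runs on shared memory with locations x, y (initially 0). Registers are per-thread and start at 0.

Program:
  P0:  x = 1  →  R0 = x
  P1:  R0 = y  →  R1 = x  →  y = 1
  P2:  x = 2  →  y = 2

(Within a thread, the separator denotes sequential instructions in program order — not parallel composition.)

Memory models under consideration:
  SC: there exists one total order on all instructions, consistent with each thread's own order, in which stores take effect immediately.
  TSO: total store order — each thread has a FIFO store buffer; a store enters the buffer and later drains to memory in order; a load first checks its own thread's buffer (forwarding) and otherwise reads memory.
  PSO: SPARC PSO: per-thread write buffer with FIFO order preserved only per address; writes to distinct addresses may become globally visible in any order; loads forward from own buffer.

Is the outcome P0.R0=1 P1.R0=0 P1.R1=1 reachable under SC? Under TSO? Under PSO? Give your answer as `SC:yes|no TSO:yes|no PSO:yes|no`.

outcome vector order: (P0.R0,P1.R0,P1.R1)
[SC] allowed = {100, 101, 102, 121, 122, 200, 201, 202, 222}
[TSO] allowed = {100, 101, 102, 121, 122, 200, 201, 202, 222}
[PSO] allowed = {100, 101, 102, 120, 121, 122, 200, 201, 202, 220, 221, 222}
target 101 ∈ {SC,TSO,PSO}

SC:yes TSO:yes PSO:yes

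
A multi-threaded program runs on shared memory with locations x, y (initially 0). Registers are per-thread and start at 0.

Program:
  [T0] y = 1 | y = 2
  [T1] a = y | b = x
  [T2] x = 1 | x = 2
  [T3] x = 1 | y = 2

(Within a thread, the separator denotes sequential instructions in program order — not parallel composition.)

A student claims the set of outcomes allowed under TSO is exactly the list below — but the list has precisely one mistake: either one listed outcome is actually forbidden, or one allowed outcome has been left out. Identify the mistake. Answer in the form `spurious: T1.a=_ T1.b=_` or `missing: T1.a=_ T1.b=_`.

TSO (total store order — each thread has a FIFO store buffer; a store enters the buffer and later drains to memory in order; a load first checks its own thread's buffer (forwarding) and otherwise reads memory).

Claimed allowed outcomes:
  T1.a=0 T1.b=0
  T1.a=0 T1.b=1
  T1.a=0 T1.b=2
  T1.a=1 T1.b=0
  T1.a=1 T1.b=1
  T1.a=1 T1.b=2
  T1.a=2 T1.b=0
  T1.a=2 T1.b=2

outcome vector order: (T1.a,T1.b)
under TSO → (0,0), (0,1), (0,2), (1,0), (1,1), (1,2), (2,0), (2,1), (2,2)
TSO∖claimed = {(2,1)}

missing: T1.a=2 T1.b=1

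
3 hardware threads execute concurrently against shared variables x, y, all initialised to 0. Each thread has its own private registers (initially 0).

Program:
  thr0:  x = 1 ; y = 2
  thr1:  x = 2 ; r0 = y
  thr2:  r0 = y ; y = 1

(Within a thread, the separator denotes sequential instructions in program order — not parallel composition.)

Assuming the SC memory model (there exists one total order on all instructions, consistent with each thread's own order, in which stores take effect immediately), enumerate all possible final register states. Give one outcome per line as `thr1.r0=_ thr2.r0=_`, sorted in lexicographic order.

outcome vector order: (thr1.r0,thr2.r0)
|SC outcomes| = 6

thr1.r0=0 thr2.r0=0
thr1.r0=0 thr2.r0=2
thr1.r0=1 thr2.r0=0
thr1.r0=1 thr2.r0=2
thr1.r0=2 thr2.r0=0
thr1.r0=2 thr2.r0=2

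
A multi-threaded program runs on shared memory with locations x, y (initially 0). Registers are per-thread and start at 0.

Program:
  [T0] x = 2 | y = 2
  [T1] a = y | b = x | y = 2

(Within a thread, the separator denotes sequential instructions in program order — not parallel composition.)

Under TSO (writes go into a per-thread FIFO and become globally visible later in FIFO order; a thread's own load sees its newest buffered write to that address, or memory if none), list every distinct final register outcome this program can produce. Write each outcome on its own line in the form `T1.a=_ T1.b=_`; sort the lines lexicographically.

outcome vector order: (T1.a,T1.b)
|TSO outcomes| = 3

T1.a=0 T1.b=0
T1.a=0 T1.b=2
T1.a=2 T1.b=2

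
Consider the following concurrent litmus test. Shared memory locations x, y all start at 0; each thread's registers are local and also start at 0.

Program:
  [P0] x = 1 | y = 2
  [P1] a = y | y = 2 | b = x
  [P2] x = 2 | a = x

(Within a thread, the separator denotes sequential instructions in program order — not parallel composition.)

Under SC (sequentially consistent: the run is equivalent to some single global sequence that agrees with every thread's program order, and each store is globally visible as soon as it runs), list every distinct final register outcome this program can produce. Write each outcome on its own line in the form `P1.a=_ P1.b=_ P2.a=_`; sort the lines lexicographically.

P1.a=0 P1.b=0 P2.a=1
P1.a=0 P1.b=0 P2.a=2
P1.a=0 P1.b=1 P2.a=1
P1.a=0 P1.b=1 P2.a=2
P1.a=0 P1.b=2 P2.a=1
P1.a=0 P1.b=2 P2.a=2
P1.a=2 P1.b=1 P2.a=1
P1.a=2 P1.b=1 P2.a=2
P1.a=2 P1.b=2 P2.a=2

outcome vector order: (P1.a,P1.b,P2.a)
|SC outcomes| = 9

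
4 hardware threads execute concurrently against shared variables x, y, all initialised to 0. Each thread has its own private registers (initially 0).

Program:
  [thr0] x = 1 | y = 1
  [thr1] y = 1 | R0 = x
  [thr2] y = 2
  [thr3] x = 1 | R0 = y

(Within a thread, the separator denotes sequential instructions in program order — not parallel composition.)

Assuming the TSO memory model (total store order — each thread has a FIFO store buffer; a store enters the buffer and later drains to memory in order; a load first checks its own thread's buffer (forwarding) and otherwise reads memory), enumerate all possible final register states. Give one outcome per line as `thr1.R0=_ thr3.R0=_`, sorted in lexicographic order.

outcome vector order: (thr1.R0,thr3.R0)
|TSO outcomes| = 6

thr1.R0=0 thr3.R0=0
thr1.R0=0 thr3.R0=1
thr1.R0=0 thr3.R0=2
thr1.R0=1 thr3.R0=0
thr1.R0=1 thr3.R0=1
thr1.R0=1 thr3.R0=2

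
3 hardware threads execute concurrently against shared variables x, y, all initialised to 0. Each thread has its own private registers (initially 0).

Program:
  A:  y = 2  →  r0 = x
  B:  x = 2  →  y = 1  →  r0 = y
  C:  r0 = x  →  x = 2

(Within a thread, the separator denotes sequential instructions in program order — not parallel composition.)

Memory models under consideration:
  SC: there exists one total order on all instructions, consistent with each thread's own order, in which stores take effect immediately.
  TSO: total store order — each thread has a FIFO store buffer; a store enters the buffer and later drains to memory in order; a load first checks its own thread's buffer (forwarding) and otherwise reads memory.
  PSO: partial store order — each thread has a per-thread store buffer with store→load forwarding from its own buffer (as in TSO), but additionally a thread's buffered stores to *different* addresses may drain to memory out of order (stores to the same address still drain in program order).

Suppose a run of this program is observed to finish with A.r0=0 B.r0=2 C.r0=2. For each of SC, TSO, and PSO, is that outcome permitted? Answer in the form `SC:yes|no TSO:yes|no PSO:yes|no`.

outcome vector order: (A.r0,B.r0,C.r0)
[SC] allowed = {(0,1,0) (0,1,2) (2,1,0) (2,1,2) (2,2,0) (2,2,2)}
[TSO] allowed = {(0,1,0) (0,1,2) (0,2,0) (0,2,2) (2,1,0) (2,1,2) (2,2,0) (2,2,2)}
[PSO] allowed = {(0,1,0) (0,1,2) (0,2,0) (0,2,2) (2,1,0) (2,1,2) (2,2,0) (2,2,2)}
target (0,2,2) ∈ {TSO,PSO}

SC:no TSO:yes PSO:yes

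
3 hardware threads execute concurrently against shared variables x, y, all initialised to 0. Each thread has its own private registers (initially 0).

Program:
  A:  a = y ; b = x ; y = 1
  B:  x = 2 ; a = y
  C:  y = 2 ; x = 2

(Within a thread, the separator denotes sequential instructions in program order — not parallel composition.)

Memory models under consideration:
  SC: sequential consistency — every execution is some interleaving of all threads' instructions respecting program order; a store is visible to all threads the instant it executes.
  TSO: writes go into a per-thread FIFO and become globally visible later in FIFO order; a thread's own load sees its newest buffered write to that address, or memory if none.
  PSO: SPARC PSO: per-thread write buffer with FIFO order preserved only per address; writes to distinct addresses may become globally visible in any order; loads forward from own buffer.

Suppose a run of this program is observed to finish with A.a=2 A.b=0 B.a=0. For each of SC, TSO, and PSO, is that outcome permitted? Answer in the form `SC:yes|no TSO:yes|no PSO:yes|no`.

outcome vector order: (A.a,A.b,B.a)
under SC → (0,0,0), (0,0,1), (0,0,2), (0,2,0), (0,2,1), (0,2,2), (2,0,1), (2,0,2), (2,2,0), (2,2,1), (2,2,2)
under TSO → (0,0,0), (0,0,1), (0,0,2), (0,2,0), (0,2,1), (0,2,2), (2,0,0), (2,0,1), (2,0,2), (2,2,0), (2,2,1), (2,2,2)
under PSO → (0,0,0), (0,0,1), (0,0,2), (0,2,0), (0,2,1), (0,2,2), (2,0,0), (2,0,1), (2,0,2), (2,2,0), (2,2,1), (2,2,2)
target (2,0,0) ∈ {TSO,PSO}

SC:no TSO:yes PSO:yes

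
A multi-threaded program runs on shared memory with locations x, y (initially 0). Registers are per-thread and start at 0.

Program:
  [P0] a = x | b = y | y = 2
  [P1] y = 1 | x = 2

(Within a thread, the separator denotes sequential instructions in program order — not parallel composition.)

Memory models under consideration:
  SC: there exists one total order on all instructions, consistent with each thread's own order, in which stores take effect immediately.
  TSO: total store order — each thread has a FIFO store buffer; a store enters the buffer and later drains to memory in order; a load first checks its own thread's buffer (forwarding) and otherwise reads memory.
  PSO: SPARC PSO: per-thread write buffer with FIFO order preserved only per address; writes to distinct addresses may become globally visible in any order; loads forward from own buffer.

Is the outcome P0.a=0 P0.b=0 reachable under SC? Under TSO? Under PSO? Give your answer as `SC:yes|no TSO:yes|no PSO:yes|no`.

SC:yes TSO:yes PSO:yes

outcome vector order: (P0.a,P0.b)
under SC → 00 01 21
under TSO → 00 01 21
under PSO → 00 01 20 21
target 00 ∈ {SC,TSO,PSO}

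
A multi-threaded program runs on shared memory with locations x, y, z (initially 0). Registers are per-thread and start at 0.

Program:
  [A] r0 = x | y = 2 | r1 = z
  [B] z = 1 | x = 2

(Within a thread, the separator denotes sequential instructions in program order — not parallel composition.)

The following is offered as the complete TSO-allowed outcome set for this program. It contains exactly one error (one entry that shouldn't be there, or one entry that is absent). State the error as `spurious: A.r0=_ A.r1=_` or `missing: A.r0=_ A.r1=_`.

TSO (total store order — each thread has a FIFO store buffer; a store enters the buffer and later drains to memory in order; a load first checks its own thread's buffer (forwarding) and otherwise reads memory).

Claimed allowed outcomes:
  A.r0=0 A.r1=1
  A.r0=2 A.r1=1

missing: A.r0=0 A.r1=0

outcome vector order: (A.r0,A.r1)
TSO (3): <0 0> <0 1> <2 1>
TSO∖claimed = {<0 0>}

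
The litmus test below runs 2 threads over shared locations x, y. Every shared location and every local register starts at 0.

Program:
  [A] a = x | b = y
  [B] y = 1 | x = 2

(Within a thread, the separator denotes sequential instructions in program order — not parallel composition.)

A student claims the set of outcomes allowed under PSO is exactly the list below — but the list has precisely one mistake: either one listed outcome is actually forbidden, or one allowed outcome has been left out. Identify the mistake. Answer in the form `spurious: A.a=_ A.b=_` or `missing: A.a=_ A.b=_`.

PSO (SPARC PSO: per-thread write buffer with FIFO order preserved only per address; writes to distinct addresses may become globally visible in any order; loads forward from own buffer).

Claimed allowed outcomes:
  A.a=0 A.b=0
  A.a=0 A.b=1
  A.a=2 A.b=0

outcome vector order: (A.a,A.b)
PSO (4): <0 0>, <0 1>, <2 0>, <2 1>
PSO∖claimed = {<2 1>}

missing: A.a=2 A.b=1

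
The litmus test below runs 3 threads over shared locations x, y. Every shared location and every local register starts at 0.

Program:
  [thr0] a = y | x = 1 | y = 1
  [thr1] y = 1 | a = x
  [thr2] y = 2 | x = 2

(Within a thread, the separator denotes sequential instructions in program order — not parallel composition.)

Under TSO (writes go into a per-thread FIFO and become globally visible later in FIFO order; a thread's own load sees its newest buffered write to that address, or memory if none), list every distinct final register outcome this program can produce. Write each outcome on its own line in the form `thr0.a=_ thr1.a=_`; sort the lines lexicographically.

outcome vector order: (thr0.a,thr1.a)
|TSO outcomes| = 9

thr0.a=0 thr1.a=0
thr0.a=0 thr1.a=1
thr0.a=0 thr1.a=2
thr0.a=1 thr1.a=0
thr0.a=1 thr1.a=1
thr0.a=1 thr1.a=2
thr0.a=2 thr1.a=0
thr0.a=2 thr1.a=1
thr0.a=2 thr1.a=2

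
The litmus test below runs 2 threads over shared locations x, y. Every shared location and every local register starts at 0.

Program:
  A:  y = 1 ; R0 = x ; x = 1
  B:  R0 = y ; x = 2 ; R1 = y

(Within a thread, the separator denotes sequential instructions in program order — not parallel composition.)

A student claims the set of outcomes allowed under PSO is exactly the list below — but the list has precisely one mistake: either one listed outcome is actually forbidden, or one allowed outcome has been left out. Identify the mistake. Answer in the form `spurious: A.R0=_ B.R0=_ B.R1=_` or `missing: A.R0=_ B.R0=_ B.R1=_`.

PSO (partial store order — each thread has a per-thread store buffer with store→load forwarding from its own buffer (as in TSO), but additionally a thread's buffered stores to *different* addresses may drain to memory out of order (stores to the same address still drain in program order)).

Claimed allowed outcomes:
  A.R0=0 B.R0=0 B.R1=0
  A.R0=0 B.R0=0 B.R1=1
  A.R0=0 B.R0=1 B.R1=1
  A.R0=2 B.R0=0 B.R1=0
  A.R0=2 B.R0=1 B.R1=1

missing: A.R0=2 B.R0=0 B.R1=1

outcome vector order: (A.R0,B.R0,B.R1)
PSO: 6 outcomes — {000, 001, 011, 200, 201, 211}
PSO∖claimed = {201}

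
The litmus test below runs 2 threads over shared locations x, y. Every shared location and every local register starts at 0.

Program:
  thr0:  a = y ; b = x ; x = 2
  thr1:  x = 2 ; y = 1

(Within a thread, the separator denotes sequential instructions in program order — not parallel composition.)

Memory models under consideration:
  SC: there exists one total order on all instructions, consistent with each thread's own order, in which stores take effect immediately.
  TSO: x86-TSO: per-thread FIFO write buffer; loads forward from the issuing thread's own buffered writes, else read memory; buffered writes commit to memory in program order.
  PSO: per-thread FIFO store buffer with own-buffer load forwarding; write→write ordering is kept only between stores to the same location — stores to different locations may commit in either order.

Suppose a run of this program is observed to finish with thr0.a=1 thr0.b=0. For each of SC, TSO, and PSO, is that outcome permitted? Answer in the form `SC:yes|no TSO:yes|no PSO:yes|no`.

SC:no TSO:no PSO:yes

outcome vector order: (thr0.a,thr0.b)
[SC] allowed = {<0 0>; <0 2>; <1 2>}
[TSO] allowed = {<0 0>; <0 2>; <1 2>}
[PSO] allowed = {<0 0>; <0 2>; <1 0>; <1 2>}
target <1 0> ∈ {PSO}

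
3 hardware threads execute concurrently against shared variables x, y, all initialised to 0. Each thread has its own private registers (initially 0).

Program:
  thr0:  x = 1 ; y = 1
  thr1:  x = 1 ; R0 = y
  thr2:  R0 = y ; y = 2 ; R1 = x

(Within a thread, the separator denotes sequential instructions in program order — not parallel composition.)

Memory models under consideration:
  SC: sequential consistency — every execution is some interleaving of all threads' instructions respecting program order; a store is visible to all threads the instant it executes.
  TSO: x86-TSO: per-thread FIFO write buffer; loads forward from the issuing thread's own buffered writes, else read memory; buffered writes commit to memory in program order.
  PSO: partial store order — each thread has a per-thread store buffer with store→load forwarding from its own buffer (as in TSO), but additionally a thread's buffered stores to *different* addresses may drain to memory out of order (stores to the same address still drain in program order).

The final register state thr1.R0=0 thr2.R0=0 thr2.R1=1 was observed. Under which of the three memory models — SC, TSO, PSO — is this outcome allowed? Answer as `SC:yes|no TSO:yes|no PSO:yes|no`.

SC:yes TSO:yes PSO:yes

outcome vector order: (thr1.R0,thr2.R0,thr2.R1)
under SC → <0 0 1>, <0 1 1>, <1 0 0>, <1 0 1>, <1 1 1>, <2 0 0>, <2 0 1>, <2 1 1>
under TSO → <0 0 0>, <0 0 1>, <0 1 1>, <1 0 0>, <1 0 1>, <1 1 1>, <2 0 0>, <2 0 1>, <2 1 1>
under PSO → <0 0 0>, <0 0 1>, <0 1 0>, <0 1 1>, <1 0 0>, <1 0 1>, <1 1 0>, <1 1 1>, <2 0 0>, <2 0 1>, <2 1 0>, <2 1 1>
target <0 0 1> ∈ {SC,TSO,PSO}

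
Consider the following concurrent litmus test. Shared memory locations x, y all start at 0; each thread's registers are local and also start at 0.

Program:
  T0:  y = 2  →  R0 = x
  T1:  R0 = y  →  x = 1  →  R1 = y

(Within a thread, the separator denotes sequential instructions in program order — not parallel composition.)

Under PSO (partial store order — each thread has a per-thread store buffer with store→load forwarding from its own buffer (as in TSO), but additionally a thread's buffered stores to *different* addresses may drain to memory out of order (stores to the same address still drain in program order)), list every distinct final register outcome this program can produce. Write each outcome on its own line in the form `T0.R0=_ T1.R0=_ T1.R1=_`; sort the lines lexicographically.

outcome vector order: (T0.R0,T1.R0,T1.R1)
|PSO outcomes| = 6

T0.R0=0 T1.R0=0 T1.R1=0
T0.R0=0 T1.R0=0 T1.R1=2
T0.R0=0 T1.R0=2 T1.R1=2
T0.R0=1 T1.R0=0 T1.R1=0
T0.R0=1 T1.R0=0 T1.R1=2
T0.R0=1 T1.R0=2 T1.R1=2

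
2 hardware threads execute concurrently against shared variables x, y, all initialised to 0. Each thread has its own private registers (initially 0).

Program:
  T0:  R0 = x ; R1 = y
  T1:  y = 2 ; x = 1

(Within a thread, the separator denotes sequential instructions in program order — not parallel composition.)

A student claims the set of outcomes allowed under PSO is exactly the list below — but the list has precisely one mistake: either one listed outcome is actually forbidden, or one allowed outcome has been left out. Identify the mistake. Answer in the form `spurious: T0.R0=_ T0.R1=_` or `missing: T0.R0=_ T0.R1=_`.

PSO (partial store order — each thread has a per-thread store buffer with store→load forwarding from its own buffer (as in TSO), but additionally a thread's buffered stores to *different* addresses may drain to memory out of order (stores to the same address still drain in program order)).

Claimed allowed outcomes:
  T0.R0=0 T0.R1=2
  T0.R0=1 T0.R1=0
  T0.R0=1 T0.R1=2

outcome vector order: (T0.R0,T0.R1)
PSO: 4 outcomes — {(0,0); (0,2); (1,0); (1,2)}
PSO∖claimed = {(0,0)}

missing: T0.R0=0 T0.R1=0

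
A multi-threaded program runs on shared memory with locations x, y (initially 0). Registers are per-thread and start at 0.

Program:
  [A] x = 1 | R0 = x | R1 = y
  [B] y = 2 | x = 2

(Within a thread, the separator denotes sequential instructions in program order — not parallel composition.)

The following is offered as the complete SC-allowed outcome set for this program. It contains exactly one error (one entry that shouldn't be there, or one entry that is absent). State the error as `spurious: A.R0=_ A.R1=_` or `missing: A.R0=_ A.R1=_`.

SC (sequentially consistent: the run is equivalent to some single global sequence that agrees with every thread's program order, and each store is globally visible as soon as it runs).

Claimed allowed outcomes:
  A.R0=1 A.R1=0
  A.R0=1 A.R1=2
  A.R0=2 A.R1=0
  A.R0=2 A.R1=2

spurious: A.R0=2 A.R1=0

outcome vector order: (A.R0,A.R1)
SC: 3 outcomes — {<1 0>, <1 2>, <2 2>}
claimed∖SC = {<2 0>}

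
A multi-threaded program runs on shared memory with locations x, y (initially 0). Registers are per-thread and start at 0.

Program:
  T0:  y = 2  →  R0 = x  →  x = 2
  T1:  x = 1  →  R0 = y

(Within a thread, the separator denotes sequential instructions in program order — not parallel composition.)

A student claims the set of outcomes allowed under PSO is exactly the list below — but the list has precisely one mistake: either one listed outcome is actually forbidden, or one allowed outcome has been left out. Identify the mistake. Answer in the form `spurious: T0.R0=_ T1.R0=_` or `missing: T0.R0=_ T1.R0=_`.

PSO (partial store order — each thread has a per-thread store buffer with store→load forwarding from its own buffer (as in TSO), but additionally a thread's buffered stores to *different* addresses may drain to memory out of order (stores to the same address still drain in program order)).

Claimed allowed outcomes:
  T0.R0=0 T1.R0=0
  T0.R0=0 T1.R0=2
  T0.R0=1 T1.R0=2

missing: T0.R0=1 T1.R0=0

outcome vector order: (T0.R0,T1.R0)
[PSO] allowed = {<0 0>, <0 2>, <1 0>, <1 2>}
PSO∖claimed = {<1 0>}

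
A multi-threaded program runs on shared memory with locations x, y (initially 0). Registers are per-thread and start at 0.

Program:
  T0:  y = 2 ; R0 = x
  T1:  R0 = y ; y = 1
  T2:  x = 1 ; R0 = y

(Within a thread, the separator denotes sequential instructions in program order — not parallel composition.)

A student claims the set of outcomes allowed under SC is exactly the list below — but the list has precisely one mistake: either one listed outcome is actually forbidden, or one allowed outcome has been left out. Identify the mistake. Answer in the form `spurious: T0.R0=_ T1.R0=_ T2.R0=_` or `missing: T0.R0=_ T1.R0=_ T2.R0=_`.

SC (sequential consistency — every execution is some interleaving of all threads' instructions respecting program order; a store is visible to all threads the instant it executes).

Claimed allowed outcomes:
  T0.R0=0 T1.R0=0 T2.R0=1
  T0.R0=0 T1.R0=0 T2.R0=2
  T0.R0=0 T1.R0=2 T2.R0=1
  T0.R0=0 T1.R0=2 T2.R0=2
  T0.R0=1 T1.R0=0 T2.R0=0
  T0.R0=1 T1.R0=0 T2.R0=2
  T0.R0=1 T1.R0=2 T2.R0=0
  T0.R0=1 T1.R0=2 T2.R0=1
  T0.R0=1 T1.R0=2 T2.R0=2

outcome vector order: (T0.R0,T1.R0,T2.R0)
under SC → 001, 002, 021, 022, 100, 101, 102, 120, 121, 122
SC∖claimed = {101}

missing: T0.R0=1 T1.R0=0 T2.R0=1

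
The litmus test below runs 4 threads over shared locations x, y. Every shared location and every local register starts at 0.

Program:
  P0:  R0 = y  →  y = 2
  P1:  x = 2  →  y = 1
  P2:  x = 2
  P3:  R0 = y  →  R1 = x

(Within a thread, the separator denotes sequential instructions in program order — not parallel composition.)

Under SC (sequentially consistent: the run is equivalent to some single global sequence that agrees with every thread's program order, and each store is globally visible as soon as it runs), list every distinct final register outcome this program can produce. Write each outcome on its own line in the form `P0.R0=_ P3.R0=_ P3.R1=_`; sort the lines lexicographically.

P0.R0=0 P3.R0=0 P3.R1=0
P0.R0=0 P3.R0=0 P3.R1=2
P0.R0=0 P3.R0=1 P3.R1=2
P0.R0=0 P3.R0=2 P3.R1=0
P0.R0=0 P3.R0=2 P3.R1=2
P0.R0=1 P3.R0=0 P3.R1=0
P0.R0=1 P3.R0=0 P3.R1=2
P0.R0=1 P3.R0=1 P3.R1=2
P0.R0=1 P3.R0=2 P3.R1=2

outcome vector order: (P0.R0,P3.R0,P3.R1)
|SC outcomes| = 9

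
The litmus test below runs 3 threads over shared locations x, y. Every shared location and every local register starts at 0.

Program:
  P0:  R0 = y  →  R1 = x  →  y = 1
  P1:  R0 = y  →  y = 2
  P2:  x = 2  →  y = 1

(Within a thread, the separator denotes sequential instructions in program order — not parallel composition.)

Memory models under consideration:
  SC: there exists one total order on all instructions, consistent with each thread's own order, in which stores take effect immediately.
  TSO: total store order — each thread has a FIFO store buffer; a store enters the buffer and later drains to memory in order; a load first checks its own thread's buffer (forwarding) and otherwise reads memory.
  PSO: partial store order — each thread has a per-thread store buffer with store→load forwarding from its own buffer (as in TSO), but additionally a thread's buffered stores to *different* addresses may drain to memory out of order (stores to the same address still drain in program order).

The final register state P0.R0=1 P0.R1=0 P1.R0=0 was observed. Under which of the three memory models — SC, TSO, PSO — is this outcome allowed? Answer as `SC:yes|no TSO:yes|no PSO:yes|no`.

SC:no TSO:no PSO:yes

outcome vector order: (P0.R0,P0.R1,P1.R0)
[SC] allowed = {(0,0,0); (0,0,1); (0,2,0); (0,2,1); (1,2,0); (1,2,1); (2,0,0); (2,2,0); (2,2,1)}
[TSO] allowed = {(0,0,0); (0,0,1); (0,2,0); (0,2,1); (1,2,0); (1,2,1); (2,0,0); (2,2,0); (2,2,1)}
[PSO] allowed = {(0,0,0); (0,0,1); (0,2,0); (0,2,1); (1,0,0); (1,0,1); (1,2,0); (1,2,1); (2,0,0); (2,0,1); (2,2,0); (2,2,1)}
target (1,0,0) ∈ {PSO}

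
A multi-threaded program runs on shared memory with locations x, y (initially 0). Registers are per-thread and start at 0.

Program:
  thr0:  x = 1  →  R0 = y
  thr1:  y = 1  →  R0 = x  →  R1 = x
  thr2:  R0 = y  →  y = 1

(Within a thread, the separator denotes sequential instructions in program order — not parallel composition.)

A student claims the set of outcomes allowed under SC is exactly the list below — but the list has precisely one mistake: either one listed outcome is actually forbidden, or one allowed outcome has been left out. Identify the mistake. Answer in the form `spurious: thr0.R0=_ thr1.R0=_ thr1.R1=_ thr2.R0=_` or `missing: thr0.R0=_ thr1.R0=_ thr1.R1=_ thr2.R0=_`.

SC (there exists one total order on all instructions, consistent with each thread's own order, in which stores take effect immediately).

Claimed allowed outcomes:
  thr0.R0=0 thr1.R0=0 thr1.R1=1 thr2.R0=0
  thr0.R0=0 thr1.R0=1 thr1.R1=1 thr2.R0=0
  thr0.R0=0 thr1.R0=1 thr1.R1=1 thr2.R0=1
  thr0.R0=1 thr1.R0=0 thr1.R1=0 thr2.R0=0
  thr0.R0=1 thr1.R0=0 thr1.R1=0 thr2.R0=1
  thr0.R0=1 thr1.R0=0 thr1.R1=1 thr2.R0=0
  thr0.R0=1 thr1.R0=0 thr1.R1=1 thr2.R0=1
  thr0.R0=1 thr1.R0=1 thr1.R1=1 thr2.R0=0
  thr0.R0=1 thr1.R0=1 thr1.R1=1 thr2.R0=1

outcome vector order: (thr0.R0,thr1.R0,thr1.R1,thr2.R0)
[SC] allowed = {(0,1,1,0), (0,1,1,1), (1,0,0,0), (1,0,0,1), (1,0,1,0), (1,0,1,1), (1,1,1,0), (1,1,1,1)}
claimed∖SC = {(0,0,1,0)}

spurious: thr0.R0=0 thr1.R0=0 thr1.R1=1 thr2.R0=0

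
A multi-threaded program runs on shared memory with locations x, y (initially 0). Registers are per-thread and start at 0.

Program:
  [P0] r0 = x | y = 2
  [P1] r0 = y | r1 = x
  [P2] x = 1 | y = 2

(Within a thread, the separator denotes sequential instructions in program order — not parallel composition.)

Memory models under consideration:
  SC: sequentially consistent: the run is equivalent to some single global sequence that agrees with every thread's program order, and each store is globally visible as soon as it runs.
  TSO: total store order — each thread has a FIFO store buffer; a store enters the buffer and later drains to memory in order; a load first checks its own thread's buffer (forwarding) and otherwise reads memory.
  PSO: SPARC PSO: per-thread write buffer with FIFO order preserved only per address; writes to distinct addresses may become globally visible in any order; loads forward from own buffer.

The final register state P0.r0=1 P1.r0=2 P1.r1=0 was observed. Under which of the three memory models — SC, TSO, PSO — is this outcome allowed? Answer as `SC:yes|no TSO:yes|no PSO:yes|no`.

SC:no TSO:no PSO:yes

outcome vector order: (P0.r0,P1.r0,P1.r1)
SC: 7 outcomes — {<0 0 0>; <0 0 1>; <0 2 0>; <0 2 1>; <1 0 0>; <1 0 1>; <1 2 1>}
TSO: 7 outcomes — {<0 0 0>; <0 0 1>; <0 2 0>; <0 2 1>; <1 0 0>; <1 0 1>; <1 2 1>}
PSO: 8 outcomes — {<0 0 0>; <0 0 1>; <0 2 0>; <0 2 1>; <1 0 0>; <1 0 1>; <1 2 0>; <1 2 1>}
target <1 2 0> ∈ {PSO}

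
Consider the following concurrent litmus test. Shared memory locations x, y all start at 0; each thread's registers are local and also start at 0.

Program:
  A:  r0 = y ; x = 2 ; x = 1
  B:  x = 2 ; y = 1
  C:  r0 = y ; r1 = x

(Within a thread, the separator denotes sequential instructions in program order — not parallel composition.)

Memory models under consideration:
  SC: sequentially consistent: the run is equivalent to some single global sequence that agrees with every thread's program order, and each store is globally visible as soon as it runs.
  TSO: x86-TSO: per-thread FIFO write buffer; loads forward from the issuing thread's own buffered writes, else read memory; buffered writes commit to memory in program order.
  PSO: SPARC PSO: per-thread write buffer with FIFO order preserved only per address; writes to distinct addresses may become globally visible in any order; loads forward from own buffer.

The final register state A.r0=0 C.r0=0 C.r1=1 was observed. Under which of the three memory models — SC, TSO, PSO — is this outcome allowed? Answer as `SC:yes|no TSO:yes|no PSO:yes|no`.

outcome vector order: (A.r0,C.r0,C.r1)
SC (10): 0/0/0; 0/0/1; 0/0/2; 0/1/1; 0/1/2; 1/0/0; 1/0/1; 1/0/2; 1/1/1; 1/1/2
TSO (10): 0/0/0; 0/0/1; 0/0/2; 0/1/1; 0/1/2; 1/0/0; 1/0/1; 1/0/2; 1/1/1; 1/1/2
PSO (12): 0/0/0; 0/0/1; 0/0/2; 0/1/0; 0/1/1; 0/1/2; 1/0/0; 1/0/1; 1/0/2; 1/1/0; 1/1/1; 1/1/2
target 0/0/1 ∈ {SC,TSO,PSO}

SC:yes TSO:yes PSO:yes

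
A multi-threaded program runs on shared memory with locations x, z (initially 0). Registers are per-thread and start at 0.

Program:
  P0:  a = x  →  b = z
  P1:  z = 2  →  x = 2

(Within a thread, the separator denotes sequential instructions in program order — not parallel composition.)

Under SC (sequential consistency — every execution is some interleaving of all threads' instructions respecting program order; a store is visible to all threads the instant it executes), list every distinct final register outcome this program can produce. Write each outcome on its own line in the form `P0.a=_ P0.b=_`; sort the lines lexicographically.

P0.a=0 P0.b=0
P0.a=0 P0.b=2
P0.a=2 P0.b=2

outcome vector order: (P0.a,P0.b)
|SC outcomes| = 3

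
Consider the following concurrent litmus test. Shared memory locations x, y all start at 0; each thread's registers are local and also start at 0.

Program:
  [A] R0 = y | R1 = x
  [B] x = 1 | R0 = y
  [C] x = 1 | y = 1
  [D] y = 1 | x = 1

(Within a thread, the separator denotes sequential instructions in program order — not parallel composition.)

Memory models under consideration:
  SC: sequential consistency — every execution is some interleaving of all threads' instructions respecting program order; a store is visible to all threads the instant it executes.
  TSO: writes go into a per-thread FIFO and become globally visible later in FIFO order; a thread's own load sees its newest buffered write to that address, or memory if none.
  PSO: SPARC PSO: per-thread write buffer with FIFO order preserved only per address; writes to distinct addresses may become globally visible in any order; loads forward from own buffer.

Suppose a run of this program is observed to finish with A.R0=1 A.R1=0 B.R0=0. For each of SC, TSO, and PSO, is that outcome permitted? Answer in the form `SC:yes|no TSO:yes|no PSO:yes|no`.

outcome vector order: (A.R0,A.R1,B.R0)
SC (7): 0/0/0; 0/0/1; 0/1/0; 0/1/1; 1/0/1; 1/1/0; 1/1/1
TSO (8): 0/0/0; 0/0/1; 0/1/0; 0/1/1; 1/0/0; 1/0/1; 1/1/0; 1/1/1
PSO (8): 0/0/0; 0/0/1; 0/1/0; 0/1/1; 1/0/0; 1/0/1; 1/1/0; 1/1/1
target 1/0/0 ∈ {TSO,PSO}

SC:no TSO:yes PSO:yes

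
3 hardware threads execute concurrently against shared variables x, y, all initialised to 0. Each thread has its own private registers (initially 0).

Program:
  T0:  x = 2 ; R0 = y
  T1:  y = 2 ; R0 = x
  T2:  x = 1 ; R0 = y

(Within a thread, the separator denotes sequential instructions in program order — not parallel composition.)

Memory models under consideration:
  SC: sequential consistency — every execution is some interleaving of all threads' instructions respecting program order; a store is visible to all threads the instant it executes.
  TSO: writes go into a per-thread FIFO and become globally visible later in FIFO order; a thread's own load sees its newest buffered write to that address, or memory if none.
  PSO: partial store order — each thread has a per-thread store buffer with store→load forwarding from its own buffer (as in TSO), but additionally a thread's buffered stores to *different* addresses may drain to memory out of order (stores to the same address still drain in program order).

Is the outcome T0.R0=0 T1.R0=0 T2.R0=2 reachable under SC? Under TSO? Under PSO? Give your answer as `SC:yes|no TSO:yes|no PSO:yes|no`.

outcome vector order: (T0.R0,T1.R0,T2.R0)
under SC → (0,1,0), (0,1,2), (0,2,0), (0,2,2), (2,0,2), (2,1,0), (2,1,2), (2,2,0), (2,2,2)
under TSO → (0,0,0), (0,0,2), (0,1,0), (0,1,2), (0,2,0), (0,2,2), (2,0,0), (2,0,2), (2,1,0), (2,1,2), (2,2,0), (2,2,2)
under PSO → (0,0,0), (0,0,2), (0,1,0), (0,1,2), (0,2,0), (0,2,2), (2,0,0), (2,0,2), (2,1,0), (2,1,2), (2,2,0), (2,2,2)
target (0,0,2) ∈ {TSO,PSO}

SC:no TSO:yes PSO:yes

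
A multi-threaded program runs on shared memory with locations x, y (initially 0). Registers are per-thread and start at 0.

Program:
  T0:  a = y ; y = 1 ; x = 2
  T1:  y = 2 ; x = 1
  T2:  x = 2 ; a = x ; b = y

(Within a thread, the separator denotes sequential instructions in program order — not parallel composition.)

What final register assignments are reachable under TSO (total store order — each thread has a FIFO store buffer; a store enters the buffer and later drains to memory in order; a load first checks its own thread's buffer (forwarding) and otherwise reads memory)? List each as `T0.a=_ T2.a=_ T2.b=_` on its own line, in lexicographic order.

T0.a=0 T2.a=1 T2.b=1
T0.a=0 T2.a=1 T2.b=2
T0.a=0 T2.a=2 T2.b=0
T0.a=0 T2.a=2 T2.b=1
T0.a=0 T2.a=2 T2.b=2
T0.a=2 T2.a=1 T2.b=1
T0.a=2 T2.a=1 T2.b=2
T0.a=2 T2.a=2 T2.b=0
T0.a=2 T2.a=2 T2.b=1
T0.a=2 T2.a=2 T2.b=2

outcome vector order: (T0.a,T2.a,T2.b)
|TSO outcomes| = 10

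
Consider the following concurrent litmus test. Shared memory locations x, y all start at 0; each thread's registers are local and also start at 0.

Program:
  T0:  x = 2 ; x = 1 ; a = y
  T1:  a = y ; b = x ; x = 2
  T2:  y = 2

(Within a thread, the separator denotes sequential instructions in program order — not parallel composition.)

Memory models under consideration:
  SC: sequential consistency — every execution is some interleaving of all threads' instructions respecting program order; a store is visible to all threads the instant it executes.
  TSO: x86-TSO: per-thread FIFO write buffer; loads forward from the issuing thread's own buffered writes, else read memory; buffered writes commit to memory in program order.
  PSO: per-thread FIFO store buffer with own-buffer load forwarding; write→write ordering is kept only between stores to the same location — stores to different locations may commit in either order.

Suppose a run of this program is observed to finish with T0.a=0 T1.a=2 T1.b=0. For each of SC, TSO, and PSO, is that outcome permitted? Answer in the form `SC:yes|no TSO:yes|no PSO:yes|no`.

outcome vector order: (T0.a,T1.a,T1.b)
[SC] allowed = {0/0/0; 0/0/1; 0/0/2; 0/2/1; 2/0/0; 2/0/1; 2/0/2; 2/2/0; 2/2/1; 2/2/2}
[TSO] allowed = {0/0/0; 0/0/1; 0/0/2; 0/2/0; 0/2/1; 0/2/2; 2/0/0; 2/0/1; 2/0/2; 2/2/0; 2/2/1; 2/2/2}
[PSO] allowed = {0/0/0; 0/0/1; 0/0/2; 0/2/0; 0/2/1; 0/2/2; 2/0/0; 2/0/1; 2/0/2; 2/2/0; 2/2/1; 2/2/2}
target 0/2/0 ∈ {TSO,PSO}

SC:no TSO:yes PSO:yes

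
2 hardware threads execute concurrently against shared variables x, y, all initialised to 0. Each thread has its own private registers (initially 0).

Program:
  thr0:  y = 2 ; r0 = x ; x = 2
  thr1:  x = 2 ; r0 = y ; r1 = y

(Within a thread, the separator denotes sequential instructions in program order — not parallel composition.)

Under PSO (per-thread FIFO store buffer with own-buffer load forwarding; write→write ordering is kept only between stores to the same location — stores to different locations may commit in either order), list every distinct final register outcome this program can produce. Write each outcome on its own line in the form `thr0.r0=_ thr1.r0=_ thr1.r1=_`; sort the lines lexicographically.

outcome vector order: (thr0.r0,thr1.r0,thr1.r1)
|PSO outcomes| = 6

thr0.r0=0 thr1.r0=0 thr1.r1=0
thr0.r0=0 thr1.r0=0 thr1.r1=2
thr0.r0=0 thr1.r0=2 thr1.r1=2
thr0.r0=2 thr1.r0=0 thr1.r1=0
thr0.r0=2 thr1.r0=0 thr1.r1=2
thr0.r0=2 thr1.r0=2 thr1.r1=2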